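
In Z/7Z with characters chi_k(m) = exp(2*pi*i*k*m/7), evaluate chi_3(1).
chi_3(1) = zeta_7^3 = exp(6*I*pi/7)

Explanation: chi_3(1) = zeta_7^(3*1) = zeta_7^3. Since zeta_7^7 = 1, this equals zeta_7^3 = exp(2*pi*i*3/7) = exp(6*I*pi/7).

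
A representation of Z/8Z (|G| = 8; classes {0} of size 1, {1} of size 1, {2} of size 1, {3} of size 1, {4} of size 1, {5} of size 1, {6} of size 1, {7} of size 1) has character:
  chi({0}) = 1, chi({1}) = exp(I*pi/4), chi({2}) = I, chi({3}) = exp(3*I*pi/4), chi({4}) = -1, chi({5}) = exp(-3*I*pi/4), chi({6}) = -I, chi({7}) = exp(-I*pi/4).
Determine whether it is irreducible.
Irreducible: <chi, chi> = 1.

Working: <chi, chi> = (1/|G|) sum_C |C| * |chi(C)|^2 = (1/8)[1*|1|^2 + 1*|exp(I*pi/4)|^2 + 1*|I|^2 + 1*|exp(3*I*pi/4)|^2 + 1*|-1|^2 + 1*|exp(-3*I*pi/4)|^2 + 1*|-I|^2 + 1*|exp(-I*pi/4)|^2]
  = (1/8)[(1) + (1) + (1) + (1) + (1) + (1) + (1) + (1)] = 8/8 = 1.
(Exp terms are combined using exp(i*s)*conj(exp(i*t)) = exp(i*(s-t)), and sums of them are collapsed using the identity that for every m > 1 the m distinct m-th roots of unity sum to 0, e.g. 1 + exp(2*I*pi/3) + exp(-2*I*pi/3) = 0.)
A character is irreducible iff <chi, chi> = 1, so this representation is irreducible.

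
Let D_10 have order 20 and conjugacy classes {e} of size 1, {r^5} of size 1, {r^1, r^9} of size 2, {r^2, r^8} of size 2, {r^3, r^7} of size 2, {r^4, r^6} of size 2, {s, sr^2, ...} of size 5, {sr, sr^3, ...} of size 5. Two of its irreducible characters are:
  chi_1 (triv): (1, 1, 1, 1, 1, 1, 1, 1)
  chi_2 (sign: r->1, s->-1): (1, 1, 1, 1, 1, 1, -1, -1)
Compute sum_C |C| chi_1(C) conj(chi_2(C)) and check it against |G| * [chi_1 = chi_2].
Sum = 0; so <chi_1, chi_2> = 0 (distinct irreducibles are orthogonal).

Reasoning: Compute term by term over conjugacy classes (|C| * chi_1(C) * conj(chi_2(C))):
  1*(1)*conj(1) + 1*(1)*conj(1) + 2*(1)*conj(1) + 2*(1)*conj(1) + 2*(1)*conj(1) + 2*(1)*conj(1) + 5*(1)*conj(-1) + 5*(1)*conj(-1)
  = (1) + (1) + (2) + (2) + (2) + (2) + (-5) + (-5)
  = 0.
Dividing by |G| = 20 gives 0/20 = 0, matching the row-orthogonality relation <chi_1, chi_2> = [chi_1 = chi_2].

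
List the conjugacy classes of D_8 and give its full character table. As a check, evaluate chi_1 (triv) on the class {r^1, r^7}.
Conjugacy classes: {e} of size 1, {r^4} of size 1, {r^1, r^7} of size 2, {r^2, r^6} of size 2, {r^3, r^5} of size 2, {s, sr^2, ...} of size 4, {sr, sr^3, ...} of size 4.
Character table:
  irrep \ class              {e} (size 1)  {r^4} (size 1)  {r^1, r^7} (size 2)  {r^2, r^6} (size 2)  {r^3, r^5} (size 2)  {s, sr^2, ...} (size 4)  {sr, sr^3, ...} (size 4)
  chi_1 (triv)               1             1               1                    1                    1                    1                        1                       
  chi_2 (sign: r->1, s->-1)  1             1               1                    1                    1                    -1                       -1                      
  chi_3 (r->-1, s->1)        1             1               -1                   1                    -1                   1                        -1                      
  chi_4 (r->-1, s->-1)       1             1               -1                   1                    -1                   -1                       1                       
  chi_5 (2d, j=1)            2             -2              sqrt(2)              0                    -sqrt(2)             0                        0                       
  chi_6 (2d, j=2)            2             2               0                    -2                   0                    0                        0                       
  chi_7 (2d, j=3)            2             -2              -sqrt(2)             0                    sqrt(2)              0                        0                       

Spot check: chi_1 (triv) on {r^1, r^7} = 1.

Derivation: D_8 has order 2*8 = 16 with 7 conjugacy classes, hence 7 irreducibles. Sum of squared dims 1 + 1 + 1 + 1 + 4 + 4 + 4 = 16 = |G|. Linear characters come from the abelianisation; the 2-dimensional irreps have character r^k -> 2*cos(2*pi*j*k/8), reflections -> 0.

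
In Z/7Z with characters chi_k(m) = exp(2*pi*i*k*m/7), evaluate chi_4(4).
chi_4(4) = zeta_7^16 = exp(4*I*pi/7)

Justification: chi_4(4) = zeta_7^(4*4) = zeta_7^16. Since zeta_7^7 = 1, this equals zeta_7^2 = exp(2*pi*i*2/7) = exp(4*I*pi/7).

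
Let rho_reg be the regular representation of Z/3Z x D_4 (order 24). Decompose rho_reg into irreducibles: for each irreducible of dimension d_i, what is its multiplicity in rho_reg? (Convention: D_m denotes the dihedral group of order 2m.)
Each irreducible V_i of dimension d_i appears with multiplicity d_i, i.e. rho_reg = (direct sum over all irreducibles V_i) d_i V_i. The irreducible dimensions for Z/3Z x D_4 are 1, 1, 1, 1, 1, 1, 1, 1, 1, 1, 1, 1, 2, 2, 2: 12 irreducibles of dimension 1, each with multiplicity 1; 3 irreducibles of dimension 2, each with multiplicity 2. Total dimension 12*1*1 + 3*2*2 = 24 = |G|.

Justification: General theorem: in the regular representation of a finite group G, each irreducible appears with multiplicity equal to its dimension. Check: dim(rho_reg) = sum d_i^2 = 1 + 1 + 1 + 1 + 1 + 1 + 1 + 1 + 1 + 1 + 1 + 1 + 4 + 4 + 4 = 24 = |G|.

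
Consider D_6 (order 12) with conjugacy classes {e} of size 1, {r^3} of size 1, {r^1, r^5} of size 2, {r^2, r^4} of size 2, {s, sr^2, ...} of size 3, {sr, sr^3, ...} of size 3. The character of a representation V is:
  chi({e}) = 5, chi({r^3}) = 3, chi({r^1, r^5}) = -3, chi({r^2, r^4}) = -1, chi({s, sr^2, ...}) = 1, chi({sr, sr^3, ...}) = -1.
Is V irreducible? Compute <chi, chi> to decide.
Not irreducible (reducible): <chi, chi> = 5 > 1.

Details: <chi, chi> = (1/|G|) sum_C |C| * |chi(C)|^2 = (1/12)[1*|5|^2 + 1*|3|^2 + 2*|-3|^2 + 2*|-1|^2 + 3*|1|^2 + 3*|-1|^2]
  = (1/12)[(25) + (9) + (18) + (2) + (3) + (3)] = 60/12 = 5.
A character is irreducible iff <chi, chi> = 1, so this representation is reducible.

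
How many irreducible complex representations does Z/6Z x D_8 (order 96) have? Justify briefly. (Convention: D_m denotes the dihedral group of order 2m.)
42

Working: The number of irreducible complex representations of a finite group equals its number of conjugacy classes. For a direct product, #classes(G x H) = #classes(G) * #classes(H). Z/6Z has 6 classes (abelian), D_8 has 7 classes, so 6 * 7 = 42, so Z/6Z x D_8 (order 96) has exactly 42 irreducible complex representations.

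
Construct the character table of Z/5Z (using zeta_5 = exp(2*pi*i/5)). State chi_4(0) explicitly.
Character table of Z/5Z (irreps indexed chi_0,...,chi_4 with chi_k(m) = zeta_5^(k*m), zeta_5 = exp(2*pi*i/5)):
  irrep \ class  {0} (size 1)  {1} (size 1)    {2} (size 1)    {3} (size 1)    {4} (size 1)  
  chi_0          1             1               1               1               1             
  chi_1          1             exp(2*I*pi/5)   exp(4*I*pi/5)   exp(-4*I*pi/5)  exp(-2*I*pi/5)
  chi_2          1             exp(4*I*pi/5)   exp(-2*I*pi/5)  exp(2*I*pi/5)   exp(-4*I*pi/5)
  chi_3          1             exp(-4*I*pi/5)  exp(2*I*pi/5)   exp(-2*I*pi/5)  exp(4*I*pi/5) 
  chi_4          1             exp(-2*I*pi/5)  exp(-4*I*pi/5)  exp(4*I*pi/5)   exp(2*I*pi/5) 

Spot check: chi_4(0) = zeta_5^(4*0) = zeta_5^0 = 1.

Proof sketch: Z/5Z is abelian, so all 5 irreducible complex representations are 1-dimensional. They are given by chi_k(m) = zeta_5^(k*m) for k = 0,...,4. Row orthogonality: sum_m chi_k(m) conj(chi_l(m)) = 5 * [k = l].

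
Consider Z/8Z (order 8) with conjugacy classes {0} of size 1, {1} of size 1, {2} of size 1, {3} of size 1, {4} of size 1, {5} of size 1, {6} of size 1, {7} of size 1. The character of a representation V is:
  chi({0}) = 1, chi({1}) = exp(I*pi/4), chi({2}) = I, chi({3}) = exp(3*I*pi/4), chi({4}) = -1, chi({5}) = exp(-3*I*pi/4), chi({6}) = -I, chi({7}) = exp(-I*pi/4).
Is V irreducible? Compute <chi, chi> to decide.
Irreducible: <chi, chi> = 1.

Solution. <chi, chi> = (1/|G|) sum_C |C| * |chi(C)|^2 = (1/8)[1*|1|^2 + 1*|exp(I*pi/4)|^2 + 1*|I|^2 + 1*|exp(3*I*pi/4)|^2 + 1*|-1|^2 + 1*|exp(-3*I*pi/4)|^2 + 1*|-I|^2 + 1*|exp(-I*pi/4)|^2]
  = (1/8)[(1) + (1) + (1) + (1) + (1) + (1) + (1) + (1)] = 8/8 = 1.
(Exp terms are combined using exp(i*s)*conj(exp(i*t)) = exp(i*(s-t)), and sums of them are collapsed using the identity that for every m > 1 the m distinct m-th roots of unity sum to 0, e.g. 1 + exp(2*I*pi/3) + exp(-2*I*pi/3) = 0.)
A character is irreducible iff <chi, chi> = 1, so this representation is irreducible.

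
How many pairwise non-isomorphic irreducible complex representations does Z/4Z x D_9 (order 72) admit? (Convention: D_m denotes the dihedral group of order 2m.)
24

Derivation: The number of irreducible complex representations of a finite group equals its number of conjugacy classes. For a direct product, #classes(G x H) = #classes(G) * #classes(H). Z/4Z has 4 classes (abelian), D_9 has 6 classes, so 4 * 6 = 24, so Z/4Z x D_9 (order 72) has exactly 24 irreducible complex representations.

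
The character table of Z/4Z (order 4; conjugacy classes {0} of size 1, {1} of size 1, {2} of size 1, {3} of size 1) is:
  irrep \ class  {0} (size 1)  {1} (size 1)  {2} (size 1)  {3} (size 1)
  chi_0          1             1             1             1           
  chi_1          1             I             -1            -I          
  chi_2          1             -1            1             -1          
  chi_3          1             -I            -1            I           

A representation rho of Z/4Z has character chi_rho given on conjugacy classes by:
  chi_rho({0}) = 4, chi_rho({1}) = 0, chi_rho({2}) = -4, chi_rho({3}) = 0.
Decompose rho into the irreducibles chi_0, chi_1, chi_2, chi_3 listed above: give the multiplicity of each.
Multiplicities: chi_0: 0, chi_1: 2, chi_2: 0, chi_3: 2.

Working: Use <chi_rho, chi> = (1/|G|) sum_C |C| * chi_rho(C) * conj(chi(C)) with |G| = 4 for each irreducible chi in the table:
  <chi_rho, chi_0> = (1/4)[1*(4)*conj(1) + 1*(0)*conj(1) + 1*(-4)*conj(1) + 1*(0)*conj(1)]
      = (1/4)[(4) + (0) + (-4) + (0)] = 0/4 = 0
  <chi_rho, chi_1> = (1/4)[1*(4)*conj(1) + 1*(0)*conj(I) + 1*(-4)*conj(-1) + 1*(0)*conj(-I)]
      = (1/4)[(4) + (0) + (4) + (0)] = 8/4 = 2
  <chi_rho, chi_2> = (1/4)[1*(4)*conj(1) + 1*(0)*conj(-1) + 1*(-4)*conj(1) + 1*(0)*conj(-1)]
      = (1/4)[(4) + (0) + (-4) + (0)] = 0/4 = 0
  <chi_rho, chi_3> = (1/4)[1*(4)*conj(1) + 1*(0)*conj(-I) + 1*(-4)*conj(-1) + 1*(0)*conj(I)]
      = (1/4)[(4) + (0) + (4) + (0)] = 8/4 = 2
(Exp terms are combined using exp(i*s)*conj(exp(i*t)) = exp(i*(s-t)), and sums of them are collapsed using the identity that for every m > 1 the m distinct m-th roots of unity sum to 0, e.g. 1 + exp(2*I*pi/3) + exp(-2*I*pi/3) = 0.)
Dimension check: dim(rho) = sum (mult * dim) = 0*1 + 2*1 + 0*1 + 2*1 = 4 = chi_rho(e) = 4.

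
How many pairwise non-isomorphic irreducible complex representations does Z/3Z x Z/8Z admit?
24

Details: The number of irreducible complex representations of a finite group equals its number of conjugacy classes. Z/3Z x Z/8Z is abelian of order 24, so every element is its own conjugacy class: 24 classes, so Z/3Z x Z/8Z (order 24) has exactly 24 irreducible complex representations.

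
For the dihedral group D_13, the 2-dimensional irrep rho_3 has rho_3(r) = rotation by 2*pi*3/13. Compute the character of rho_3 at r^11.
chi_{rho_3}(r^11) = 2*cos(2*pi*3*11/13) = -2*cos(pi/13)

Why: rho_3(r^11) is rotation by angle 2*pi*3*11/13, whose trace is 2*cos(2*pi*3*11/13) = -2*cos(pi/13).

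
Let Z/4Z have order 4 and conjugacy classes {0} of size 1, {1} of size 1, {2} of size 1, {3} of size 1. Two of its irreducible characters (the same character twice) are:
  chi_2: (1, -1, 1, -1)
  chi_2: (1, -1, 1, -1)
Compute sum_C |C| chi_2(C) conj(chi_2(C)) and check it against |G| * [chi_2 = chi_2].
Sum = 4 = |G| = 4; so <chi_2, chi_2> = 1 (norm-1 confirms irreducibility).

Solution. Compute term by term over conjugacy classes (|C| * chi_2(C) * conj(chi_2(C))):
  1*(1)*conj(1) + 1*(-1)*conj(-1) + 1*(1)*conj(1) + 1*(-1)*conj(-1)
  = (1) + (1) + (1) + (1)
  = 4.
(Exp terms are combined using exp(i*s)*conj(exp(i*t)) = exp(i*(s-t)), and sums of them are collapsed using the identity that for every m > 1 the m distinct m-th roots of unity sum to 0, e.g. 1 + exp(2*I*pi/3) + exp(-2*I*pi/3) = 0.)
Dividing by |G| = 4 gives 4/4 = 1, matching the row-orthogonality relation <chi_2, chi_2> = [chi_2 = chi_2].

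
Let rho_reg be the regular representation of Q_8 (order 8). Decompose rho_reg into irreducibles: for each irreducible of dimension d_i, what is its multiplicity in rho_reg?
Each irreducible V_i of dimension d_i appears with multiplicity d_i, i.e. rho_reg = (direct sum over all irreducibles V_i) d_i V_i. The irreducible dimensions for Q_8 are 1, 1, 1, 1, 2: 4 irreducibles of dimension 1, each with multiplicity 1; 1 irreducible of dimension 2, with multiplicity 2. Total dimension 4*1*1 + 1*2*2 = 8 = |G|.

Reasoning: General theorem: in the regular representation of a finite group G, each irreducible appears with multiplicity equal to its dimension. Check: dim(rho_reg) = sum d_i^2 = 1 + 1 + 1 + 1 + 4 = 8 = |G|.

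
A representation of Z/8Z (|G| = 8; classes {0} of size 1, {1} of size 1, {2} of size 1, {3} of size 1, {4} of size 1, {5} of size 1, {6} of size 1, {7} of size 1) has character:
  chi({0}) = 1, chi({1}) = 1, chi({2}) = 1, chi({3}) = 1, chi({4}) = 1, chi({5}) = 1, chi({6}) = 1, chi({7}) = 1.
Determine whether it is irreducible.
Irreducible: <chi, chi> = 1.

Reasoning: <chi, chi> = (1/|G|) sum_C |C| * |chi(C)|^2 = (1/8)[1*|1|^2 + 1*|1|^2 + 1*|1|^2 + 1*|1|^2 + 1*|1|^2 + 1*|1|^2 + 1*|1|^2 + 1*|1|^2]
  = (1/8)[(1) + (1) + (1) + (1) + (1) + (1) + (1) + (1)] = 8/8 = 1.
(Exp terms are combined using exp(i*s)*conj(exp(i*t)) = exp(i*(s-t)), and sums of them are collapsed using the identity that for every m > 1 the m distinct m-th roots of unity sum to 0, e.g. 1 + exp(2*I*pi/3) + exp(-2*I*pi/3) = 0.)
A character is irreducible iff <chi, chi> = 1, so this representation is irreducible.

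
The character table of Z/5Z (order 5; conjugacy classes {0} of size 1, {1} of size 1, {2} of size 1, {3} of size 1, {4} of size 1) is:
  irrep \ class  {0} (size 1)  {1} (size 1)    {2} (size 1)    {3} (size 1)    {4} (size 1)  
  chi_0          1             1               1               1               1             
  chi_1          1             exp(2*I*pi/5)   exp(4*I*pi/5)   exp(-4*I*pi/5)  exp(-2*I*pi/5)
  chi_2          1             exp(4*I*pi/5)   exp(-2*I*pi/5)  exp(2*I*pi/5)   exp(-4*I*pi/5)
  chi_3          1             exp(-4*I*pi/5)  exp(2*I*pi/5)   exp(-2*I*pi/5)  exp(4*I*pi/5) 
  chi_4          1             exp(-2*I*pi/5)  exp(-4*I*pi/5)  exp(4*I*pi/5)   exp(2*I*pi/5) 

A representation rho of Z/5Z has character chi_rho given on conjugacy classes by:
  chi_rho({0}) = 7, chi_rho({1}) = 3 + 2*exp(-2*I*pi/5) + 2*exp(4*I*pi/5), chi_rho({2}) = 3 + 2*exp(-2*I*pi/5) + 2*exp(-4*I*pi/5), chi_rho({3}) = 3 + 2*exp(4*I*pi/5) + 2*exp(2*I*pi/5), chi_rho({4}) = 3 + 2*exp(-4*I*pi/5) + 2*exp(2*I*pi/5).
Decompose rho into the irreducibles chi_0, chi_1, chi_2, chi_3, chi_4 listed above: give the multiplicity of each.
Multiplicities: chi_0: 3, chi_1: 0, chi_2: 2, chi_3: 0, chi_4: 2.

Solution. Use <chi_rho, chi> = (1/|G|) sum_C |C| * chi_rho(C) * conj(chi(C)) with |G| = 5 for each irreducible chi in the table:
  <chi_rho, chi_0> = (1/5)[1*(7)*conj(1) + 1*(3 + 2*exp(-2*I*pi/5) + 2*exp(4*I*pi/5))*conj(1) + 1*(3 + 2*exp(-2*I*pi/5) + 2*exp(-4*I*pi/5))*conj(1) + 1*(3 + 2*exp(4*I*pi/5) + 2*exp(2*I*pi/5))*conj(1) + 1*(3 + 2*exp(-4*I*pi/5) + 2*exp(2*I*pi/5))*conj(1)]
      = (1/5)[(7) + (3 + 2*exp(-2*I*pi/5) + 2*exp(4*I*pi/5)) + (3 + 2*exp(-2*I*pi/5) + 2*exp(-4*I*pi/5)) + (3 + 2*exp(4*I*pi/5) + 2*exp(2*I*pi/5)) + (3 + 2*exp(-4*I*pi/5) + 2*exp(2*I*pi/5))] = 15/5 = 3
  <chi_rho, chi_1> = (1/5)[1*(7)*conj(1) + 1*(3 + 2*exp(-2*I*pi/5) + 2*exp(4*I*pi/5))*conj(exp(2*I*pi/5)) + 1*(3 + 2*exp(-2*I*pi/5) + 2*exp(-4*I*pi/5))*conj(exp(4*I*pi/5)) + 1*(3 + 2*exp(4*I*pi/5) + 2*exp(2*I*pi/5))*conj(exp(-4*I*pi/5)) + 1*(3 + 2*exp(-4*I*pi/5) + 2*exp(2*I*pi/5))*conj(exp(-2*I*pi/5))]
      = (1/5)[(7) + (3*exp(-2*I*pi/5) + 2*exp(-4*I*pi/5) + 2*exp(2*I*pi/5)) + (3*exp(-4*I*pi/5) + 2*exp(4*I*pi/5) + 2*exp(2*I*pi/5)) + (2*exp(-2*I*pi/5) + 2*exp(-4*I*pi/5) + 3*exp(4*I*pi/5)) + (2*exp(-2*I*pi/5) + 2*exp(4*I*pi/5) + 3*exp(2*I*pi/5))] = 0/5 = 0
  <chi_rho, chi_2> = (1/5)[1*(7)*conj(1) + 1*(3 + 2*exp(-2*I*pi/5) + 2*exp(4*I*pi/5))*conj(exp(4*I*pi/5)) + 1*(3 + 2*exp(-2*I*pi/5) + 2*exp(-4*I*pi/5))*conj(exp(-2*I*pi/5)) + 1*(3 + 2*exp(4*I*pi/5) + 2*exp(2*I*pi/5))*conj(exp(2*I*pi/5)) + 1*(3 + 2*exp(-4*I*pi/5) + 2*exp(2*I*pi/5))*conj(exp(-4*I*pi/5))]
      = (1/5)[(7) + (2 + 3*exp(-4*I*pi/5) + 2*exp(4*I*pi/5)) + (2 + 2*exp(-2*I*pi/5) + 3*exp(2*I*pi/5)) + (2 + 3*exp(-2*I*pi/5) + 2*exp(2*I*pi/5)) + (2 + 2*exp(-4*I*pi/5) + 3*exp(4*I*pi/5))] = 10/5 = 2
  <chi_rho, chi_3> = (1/5)[1*(7)*conj(1) + 1*(3 + 2*exp(-2*I*pi/5) + 2*exp(4*I*pi/5))*conj(exp(-4*I*pi/5)) + 1*(3 + 2*exp(-2*I*pi/5) + 2*exp(-4*I*pi/5))*conj(exp(2*I*pi/5)) + 1*(3 + 2*exp(4*I*pi/5) + 2*exp(2*I*pi/5))*conj(exp(-2*I*pi/5)) + 1*(3 + 2*exp(-4*I*pi/5) + 2*exp(2*I*pi/5))*conj(exp(4*I*pi/5))]
      = (1/5)[(7) + (2*exp(-2*I*pi/5) + 3*exp(4*I*pi/5) + 2*exp(2*I*pi/5)) + (3*exp(-2*I*pi/5) + 2*exp(-4*I*pi/5) + 2*exp(4*I*pi/5)) + (2*exp(-4*I*pi/5) + 2*exp(4*I*pi/5) + 3*exp(2*I*pi/5)) + (2*exp(-2*I*pi/5) + 3*exp(-4*I*pi/5) + 2*exp(2*I*pi/5))] = 0/5 = 0
  <chi_rho, chi_4> = (1/5)[1*(7)*conj(1) + 1*(3 + 2*exp(-2*I*pi/5) + 2*exp(4*I*pi/5))*conj(exp(-2*I*pi/5)) + 1*(3 + 2*exp(-2*I*pi/5) + 2*exp(-4*I*pi/5))*conj(exp(-4*I*pi/5)) + 1*(3 + 2*exp(4*I*pi/5) + 2*exp(2*I*pi/5))*conj(exp(4*I*pi/5)) + 1*(3 + 2*exp(-4*I*pi/5) + 2*exp(2*I*pi/5))*conj(exp(2*I*pi/5))]
      = (1/5)[(7) + (2 + 2*exp(-4*I*pi/5) + 3*exp(2*I*pi/5)) + (2 + 3*exp(4*I*pi/5) + 2*exp(2*I*pi/5)) + (2 + 2*exp(-2*I*pi/5) + 3*exp(-4*I*pi/5)) + (2 + 3*exp(-2*I*pi/5) + 2*exp(4*I*pi/5))] = 10/5 = 2
(Exp terms are combined using exp(i*s)*conj(exp(i*t)) = exp(i*(s-t)), and sums of them are collapsed using the identity that for every m > 1 the m distinct m-th roots of unity sum to 0, e.g. 1 + exp(2*I*pi/3) + exp(-2*I*pi/3) = 0.)
Dimension check: dim(rho) = sum (mult * dim) = 3*1 + 0*1 + 2*1 + 0*1 + 2*1 = 7 = chi_rho(e) = 7.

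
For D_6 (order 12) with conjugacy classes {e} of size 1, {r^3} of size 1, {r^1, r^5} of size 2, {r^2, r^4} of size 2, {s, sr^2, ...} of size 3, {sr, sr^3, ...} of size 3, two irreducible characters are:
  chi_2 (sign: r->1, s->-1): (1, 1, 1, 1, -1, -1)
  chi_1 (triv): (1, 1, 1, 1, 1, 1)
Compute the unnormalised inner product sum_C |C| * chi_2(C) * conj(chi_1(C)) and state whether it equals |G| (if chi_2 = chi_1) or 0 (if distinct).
Sum = 0; so <chi_2, chi_1> = 0 (distinct irreducibles are orthogonal).

Argument: Compute term by term over conjugacy classes (|C| * chi_2(C) * conj(chi_1(C))):
  1*(1)*conj(1) + 1*(1)*conj(1) + 2*(1)*conj(1) + 2*(1)*conj(1) + 3*(-1)*conj(1) + 3*(-1)*conj(1)
  = (1) + (1) + (2) + (2) + (-3) + (-3)
  = 0.
Dividing by |G| = 12 gives 0/12 = 0, matching the row-orthogonality relation <chi_2, chi_1> = [chi_2 = chi_1].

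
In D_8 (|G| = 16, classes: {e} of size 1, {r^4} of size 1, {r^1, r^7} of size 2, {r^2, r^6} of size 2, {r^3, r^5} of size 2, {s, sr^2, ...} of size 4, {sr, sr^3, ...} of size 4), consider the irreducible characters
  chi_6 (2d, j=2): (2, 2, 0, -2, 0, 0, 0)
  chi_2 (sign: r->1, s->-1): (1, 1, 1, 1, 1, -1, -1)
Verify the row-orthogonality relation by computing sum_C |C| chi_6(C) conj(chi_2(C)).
Sum = 0; so <chi_6, chi_2> = 0 (distinct irreducibles are orthogonal).

Compute term by term over conjugacy classes (|C| * chi_6(C) * conj(chi_2(C))):
  1*(2)*conj(1) + 1*(2)*conj(1) + 2*(0)*conj(1) + 2*(-2)*conj(1) + 2*(0)*conj(1) + 4*(0)*conj(-1) + 4*(0)*conj(-1)
  = (2) + (2) + (0) + (-4) + (0) + (0) + (0)
  = 0.
Dividing by |G| = 16 gives 0/16 = 0, matching the row-orthogonality relation <chi_6, chi_2> = [chi_6 = chi_2].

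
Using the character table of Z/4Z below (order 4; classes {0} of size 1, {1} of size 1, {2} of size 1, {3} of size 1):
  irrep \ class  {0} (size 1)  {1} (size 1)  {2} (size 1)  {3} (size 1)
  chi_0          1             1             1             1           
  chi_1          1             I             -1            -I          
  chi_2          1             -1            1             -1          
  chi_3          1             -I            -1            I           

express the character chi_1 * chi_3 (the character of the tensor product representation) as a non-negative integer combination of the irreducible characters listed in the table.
chi_1 tensor chi_3 = chi_0 (all other irreducibles have multiplicity 0).

Solution. The character of a tensor product is the pointwise product (chi_1 * chi_3)(C) = chi_1(C) * chi_3(C):
  {0}: (1)*(1), {1}: (I)*(-I), {2}: (-1)*(-1), {3}: (-I)*(I)
so (chi_1 * chi_3) takes values
  {0} -> 1, {1} -> 1, {2} -> 1, {3} -> 1.
Now take the inner product of this character with each irreducible chi from the table, <chi_1*chi_3, chi> = (1/4) sum_C |C| (chi_1*chi_3)(C) conj(chi(C)):
  <chi_1*chi_3, chi_0> = (1/4)[1*(1)*conj(1) + 1*(1)*conj(1) + 1*(1)*conj(1) + 1*(1)*conj(1)]
      = (1/4)[(1) + (1) + (1) + (1)] = 4/4 = 1
  <chi_1*chi_3, chi_1> = (1/4)[1*(1)*conj(1) + 1*(1)*conj(I) + 1*(1)*conj(-1) + 1*(1)*conj(-I)]
      = (1/4)[(1) + (-I) + (-1) + (I)] = 0/4 = 0
  <chi_1*chi_3, chi_2> = (1/4)[1*(1)*conj(1) + 1*(1)*conj(-1) + 1*(1)*conj(1) + 1*(1)*conj(-1)]
      = (1/4)[(1) + (-1) + (1) + (-1)] = 0/4 = 0
  <chi_1*chi_3, chi_3> = (1/4)[1*(1)*conj(1) + 1*(1)*conj(-I) + 1*(1)*conj(-1) + 1*(1)*conj(I)]
      = (1/4)[(1) + (I) + (-1) + (-I)] = 0/4 = 0
(Exp terms are combined using exp(i*s)*conj(exp(i*t)) = exp(i*(s-t)), and sums of them are collapsed using the identity that for every m > 1 the m distinct m-th roots of unity sum to 0, e.g. 1 + exp(2*I*pi/3) + exp(-2*I*pi/3) = 0.)
Hence the multiplicities are chi_0: 1. Dimension check: dim(chi_1)*dim(chi_3) = 1*1 = 1 and sum (mult * dim) = 1*1 = 1.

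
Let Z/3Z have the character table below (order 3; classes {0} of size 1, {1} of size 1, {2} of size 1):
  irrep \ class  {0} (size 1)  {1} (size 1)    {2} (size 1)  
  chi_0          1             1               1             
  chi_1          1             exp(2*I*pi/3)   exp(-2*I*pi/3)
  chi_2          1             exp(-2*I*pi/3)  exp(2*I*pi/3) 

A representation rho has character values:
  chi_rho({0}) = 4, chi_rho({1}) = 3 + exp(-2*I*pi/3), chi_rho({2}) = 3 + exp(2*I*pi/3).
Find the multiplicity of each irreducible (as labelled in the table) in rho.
Multiplicities: chi_0: 3, chi_1: 0, chi_2: 1.

Solution. Use <chi_rho, chi> = (1/|G|) sum_C |C| * chi_rho(C) * conj(chi(C)) with |G| = 3 for each irreducible chi in the table:
  <chi_rho, chi_0> = (1/3)[1*(4)*conj(1) + 1*(3 + exp(-2*I*pi/3))*conj(1) + 1*(3 + exp(2*I*pi/3))*conj(1)]
      = (1/3)[(4) + (3 + exp(-2*I*pi/3)) + (3 + exp(2*I*pi/3))] = 9/3 = 3
  <chi_rho, chi_1> = (1/3)[1*(4)*conj(1) + 1*(3 + exp(-2*I*pi/3))*conj(exp(2*I*pi/3)) + 1*(3 + exp(2*I*pi/3))*conj(exp(-2*I*pi/3))]
      = (1/3)[(4) + (3*exp(-2*I*pi/3) + exp(2*I*pi/3)) + (exp(-2*I*pi/3) + 3*exp(2*I*pi/3))] = 0/3 = 0
  <chi_rho, chi_2> = (1/3)[1*(4)*conj(1) + 1*(3 + exp(-2*I*pi/3))*conj(exp(-2*I*pi/3)) + 1*(3 + exp(2*I*pi/3))*conj(exp(2*I*pi/3))]
      = (1/3)[(4) + (1 + 3*exp(2*I*pi/3)) + (1 + 3*exp(-2*I*pi/3))] = 3/3 = 1
(Exp terms are combined using exp(i*s)*conj(exp(i*t)) = exp(i*(s-t)), and sums of them are collapsed using the identity that for every m > 1 the m distinct m-th roots of unity sum to 0, e.g. 1 + exp(2*I*pi/3) + exp(-2*I*pi/3) = 0.)
Dimension check: dim(rho) = sum (mult * dim) = 3*1 + 0*1 + 1*1 = 4 = chi_rho(e) = 4.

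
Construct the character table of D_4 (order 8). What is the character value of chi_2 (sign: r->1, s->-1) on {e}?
Conjugacy classes: {e} of size 1, {r^2} of size 1, {r^1, r^3} of size 2, {s, sr^2, ...} of size 2, {sr, sr^3, ...} of size 2.
Character table:
  irrep \ class              {e} (size 1)  {r^2} (size 1)  {r^1, r^3} (size 2)  {s, sr^2, ...} (size 2)  {sr, sr^3, ...} (size 2)
  chi_1 (triv)               1             1               1                    1                        1                       
  chi_2 (sign: r->1, s->-1)  1             1               1                    -1                       -1                      
  chi_3 (r->-1, s->1)        1             1               -1                   1                        -1                      
  chi_4 (r->-1, s->-1)       1             1               -1                   -1                       1                       
  chi_5 (2d, j=1)            2             -2              0                    0                        0                       

Spot check: chi_2 (sign: r->1, s->-1) on {e} = 1.

Derivation: D_4 has order 2*4 = 8 with 5 conjugacy classes, hence 5 irreducibles. Sum of squared dims 1 + 1 + 1 + 1 + 4 = 8 = |G|. Linear characters come from the abelianisation; the 2-dimensional irreps have character r^k -> 2*cos(2*pi*j*k/4), reflections -> 0.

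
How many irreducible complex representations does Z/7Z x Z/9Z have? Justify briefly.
63

Argument: The number of irreducible complex representations of a finite group equals its number of conjugacy classes. Z/7Z x Z/9Z is abelian of order 63, so every element is its own conjugacy class: 63 classes, so Z/7Z x Z/9Z (order 63) has exactly 63 irreducible complex representations.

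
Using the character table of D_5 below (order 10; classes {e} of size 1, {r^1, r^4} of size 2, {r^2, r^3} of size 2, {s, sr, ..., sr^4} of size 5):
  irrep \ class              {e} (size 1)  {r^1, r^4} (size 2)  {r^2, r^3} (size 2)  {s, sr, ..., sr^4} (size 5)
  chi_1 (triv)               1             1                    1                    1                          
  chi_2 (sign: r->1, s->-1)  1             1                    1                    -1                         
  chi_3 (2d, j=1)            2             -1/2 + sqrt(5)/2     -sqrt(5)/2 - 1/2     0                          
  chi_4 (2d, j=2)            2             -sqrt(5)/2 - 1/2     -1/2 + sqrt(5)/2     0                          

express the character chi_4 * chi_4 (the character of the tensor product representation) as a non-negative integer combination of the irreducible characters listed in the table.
chi_4 tensor chi_4 = chi_1 + chi_2 + chi_3 (all other irreducibles have multiplicity 0).

Details: The character of a tensor product is the pointwise product (chi_4 * chi_4)(C) = chi_4(C) * chi_4(C):
  {e}: (2)*(2), {r^1, r^4}: (-sqrt(5)/2 - 1/2)*(-sqrt(5)/2 - 1/2), {r^2, r^3}: (-1/2 + sqrt(5)/2)*(-1/2 + sqrt(5)/2), {s, sr, ..., sr^4}: (0)*(0)
so (chi_4 * chi_4) takes values
  {e} -> 4, {r^1, r^4} -> sqrt(5)/2 + 3/2, {r^2, r^3} -> 3/2 - sqrt(5)/2, {s, sr, ..., sr^4} -> 0.
Now take the inner product of this character with each irreducible chi from the table, <chi_4*chi_4, chi> = (1/10) sum_C |C| (chi_4*chi_4)(C) conj(chi(C)):
  <chi_4*chi_4, chi_1> = (1/10)[1*(4)*conj(1) + 2*(sqrt(5)/2 + 3/2)*conj(1) + 2*(3/2 - sqrt(5)/2)*conj(1) + 5*(0)*conj(1)]
      = (1/10)[(4) + (sqrt(5) + 3) + (3 - sqrt(5)) + (0)] = 10/10 = 1
  <chi_4*chi_4, chi_2> = (1/10)[1*(4)*conj(1) + 2*(sqrt(5)/2 + 3/2)*conj(1) + 2*(3/2 - sqrt(5)/2)*conj(1) + 5*(0)*conj(-1)]
      = (1/10)[(4) + (sqrt(5) + 3) + (3 - sqrt(5)) + (0)] = 10/10 = 1
  <chi_4*chi_4, chi_3> = (1/10)[1*(4)*conj(2) + 2*(sqrt(5)/2 + 3/2)*conj(-1/2 + sqrt(5)/2) + 2*(3/2 - sqrt(5)/2)*conj(-sqrt(5)/2 - 1/2) + 5*(0)*conj(0)]
      = (1/10)[(8) + (1 + sqrt(5)) + (1 - sqrt(5)) + (0)] = 10/10 = 1
  <chi_4*chi_4, chi_4> = (1/10)[1*(4)*conj(2) + 2*(sqrt(5)/2 + 3/2)*conj(-sqrt(5)/2 - 1/2) + 2*(3/2 - sqrt(5)/2)*conj(-1/2 + sqrt(5)/2) + 5*(0)*conj(0)]
      = (1/10)[(8) + (-2*sqrt(5) - 4) + (-4 + 2*sqrt(5)) + (0)] = 0/10 = 0
Hence the multiplicities are chi_1: 1, chi_2: 1, chi_3: 1. Dimension check: dim(chi_4)*dim(chi_4) = 2*2 = 4 and sum (mult * dim) = 1*1 + 1*1 + 1*2 = 4.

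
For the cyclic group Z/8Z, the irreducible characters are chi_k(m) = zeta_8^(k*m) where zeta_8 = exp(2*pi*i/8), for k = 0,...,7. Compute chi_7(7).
chi_7(7) = zeta_8^49 = exp(I*pi/4)

Derivation: chi_7(7) = zeta_8^(7*7) = zeta_8^49. Since zeta_8^8 = 1, this equals zeta_8^1 = exp(2*pi*i*1/8) = exp(I*pi/4).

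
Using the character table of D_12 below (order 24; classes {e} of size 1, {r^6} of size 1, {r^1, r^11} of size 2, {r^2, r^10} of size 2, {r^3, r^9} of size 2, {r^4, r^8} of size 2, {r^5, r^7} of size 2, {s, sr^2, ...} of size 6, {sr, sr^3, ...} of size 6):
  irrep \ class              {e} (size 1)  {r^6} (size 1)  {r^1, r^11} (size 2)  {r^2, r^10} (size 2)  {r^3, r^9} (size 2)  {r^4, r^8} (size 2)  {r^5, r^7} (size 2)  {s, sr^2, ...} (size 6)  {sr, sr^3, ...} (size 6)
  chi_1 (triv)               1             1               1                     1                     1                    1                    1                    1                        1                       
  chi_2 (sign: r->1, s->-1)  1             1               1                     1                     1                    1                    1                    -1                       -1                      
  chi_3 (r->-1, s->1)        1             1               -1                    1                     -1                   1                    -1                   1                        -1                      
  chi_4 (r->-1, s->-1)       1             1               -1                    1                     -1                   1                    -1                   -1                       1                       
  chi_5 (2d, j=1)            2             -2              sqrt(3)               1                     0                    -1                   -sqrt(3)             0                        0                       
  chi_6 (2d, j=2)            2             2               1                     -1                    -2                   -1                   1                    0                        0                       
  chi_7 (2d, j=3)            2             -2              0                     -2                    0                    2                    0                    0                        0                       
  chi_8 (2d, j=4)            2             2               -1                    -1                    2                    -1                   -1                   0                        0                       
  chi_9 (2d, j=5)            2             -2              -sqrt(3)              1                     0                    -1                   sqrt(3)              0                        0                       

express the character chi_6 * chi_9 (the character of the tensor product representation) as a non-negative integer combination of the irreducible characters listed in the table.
chi_6 tensor chi_9 = chi_7 + chi_9 (all other irreducibles have multiplicity 0).

Why: The character of a tensor product is the pointwise product (chi_6 * chi_9)(C) = chi_6(C) * chi_9(C):
  {e}: (2)*(2), {r^6}: (2)*(-2), {r^1, r^11}: (1)*(-sqrt(3)), {r^2, r^10}: (-1)*(1), {r^3, r^9}: (-2)*(0), {r^4, r^8}: (-1)*(-1), {r^5, r^7}: (1)*(sqrt(3)), {s, sr^2, ...}: (0)*(0), {sr, sr^3, ...}: (0)*(0)
so (chi_6 * chi_9) takes values
  {e} -> 4, {r^6} -> -4, {r^1, r^11} -> -sqrt(3), {r^2, r^10} -> -1, {r^3, r^9} -> 0, {r^4, r^8} -> 1, {r^5, r^7} -> sqrt(3), {s, sr^2, ...} -> 0, {sr, sr^3, ...} -> 0.
Now take the inner product of this character with each irreducible chi from the table, <chi_6*chi_9, chi> = (1/24) sum_C |C| (chi_6*chi_9)(C) conj(chi(C)):
  <chi_6*chi_9, chi_1> = (1/24)[1*(4)*conj(1) + 1*(-4)*conj(1) + 2*(-sqrt(3))*conj(1) + 2*(-1)*conj(1) + 2*(0)*conj(1) + 2*(1)*conj(1) + 2*(sqrt(3))*conj(1) + 6*(0)*conj(1) + 6*(0)*conj(1)]
      = (1/24)[(4) + (-4) + (-2*sqrt(3)) + (-2) + (0) + (2) + (2*sqrt(3)) + (0) + (0)] = 0/24 = 0
  <chi_6*chi_9, chi_2> = (1/24)[1*(4)*conj(1) + 1*(-4)*conj(1) + 2*(-sqrt(3))*conj(1) + 2*(-1)*conj(1) + 2*(0)*conj(1) + 2*(1)*conj(1) + 2*(sqrt(3))*conj(1) + 6*(0)*conj(-1) + 6*(0)*conj(-1)]
      = (1/24)[(4) + (-4) + (-2*sqrt(3)) + (-2) + (0) + (2) + (2*sqrt(3)) + (0) + (0)] = 0/24 = 0
  <chi_6*chi_9, chi_3> = (1/24)[1*(4)*conj(1) + 1*(-4)*conj(1) + 2*(-sqrt(3))*conj(-1) + 2*(-1)*conj(1) + 2*(0)*conj(-1) + 2*(1)*conj(1) + 2*(sqrt(3))*conj(-1) + 6*(0)*conj(1) + 6*(0)*conj(-1)]
      = (1/24)[(4) + (-4) + (2*sqrt(3)) + (-2) + (0) + (2) + (-2*sqrt(3)) + (0) + (0)] = 0/24 = 0
  <chi_6*chi_9, chi_4> = (1/24)[1*(4)*conj(1) + 1*(-4)*conj(1) + 2*(-sqrt(3))*conj(-1) + 2*(-1)*conj(1) + 2*(0)*conj(-1) + 2*(1)*conj(1) + 2*(sqrt(3))*conj(-1) + 6*(0)*conj(-1) + 6*(0)*conj(1)]
      = (1/24)[(4) + (-4) + (2*sqrt(3)) + (-2) + (0) + (2) + (-2*sqrt(3)) + (0) + (0)] = 0/24 = 0
  <chi_6*chi_9, chi_5> = (1/24)[1*(4)*conj(2) + 1*(-4)*conj(-2) + 2*(-sqrt(3))*conj(sqrt(3)) + 2*(-1)*conj(1) + 2*(0)*conj(0) + 2*(1)*conj(-1) + 2*(sqrt(3))*conj(-sqrt(3)) + 6*(0)*conj(0) + 6*(0)*conj(0)]
      = (1/24)[(8) + (8) + (-6) + (-2) + (0) + (-2) + (-6) + (0) + (0)] = 0/24 = 0
  <chi_6*chi_9, chi_6> = (1/24)[1*(4)*conj(2) + 1*(-4)*conj(2) + 2*(-sqrt(3))*conj(1) + 2*(-1)*conj(-1) + 2*(0)*conj(-2) + 2*(1)*conj(-1) + 2*(sqrt(3))*conj(1) + 6*(0)*conj(0) + 6*(0)*conj(0)]
      = (1/24)[(8) + (-8) + (-2*sqrt(3)) + (2) + (0) + (-2) + (2*sqrt(3)) + (0) + (0)] = 0/24 = 0
  <chi_6*chi_9, chi_7> = (1/24)[1*(4)*conj(2) + 1*(-4)*conj(-2) + 2*(-sqrt(3))*conj(0) + 2*(-1)*conj(-2) + 2*(0)*conj(0) + 2*(1)*conj(2) + 2*(sqrt(3))*conj(0) + 6*(0)*conj(0) + 6*(0)*conj(0)]
      = (1/24)[(8) + (8) + (0) + (4) + (0) + (4) + (0) + (0) + (0)] = 24/24 = 1
  <chi_6*chi_9, chi_8> = (1/24)[1*(4)*conj(2) + 1*(-4)*conj(2) + 2*(-sqrt(3))*conj(-1) + 2*(-1)*conj(-1) + 2*(0)*conj(2) + 2*(1)*conj(-1) + 2*(sqrt(3))*conj(-1) + 6*(0)*conj(0) + 6*(0)*conj(0)]
      = (1/24)[(8) + (-8) + (2*sqrt(3)) + (2) + (0) + (-2) + (-2*sqrt(3)) + (0) + (0)] = 0/24 = 0
  <chi_6*chi_9, chi_9> = (1/24)[1*(4)*conj(2) + 1*(-4)*conj(-2) + 2*(-sqrt(3))*conj(-sqrt(3)) + 2*(-1)*conj(1) + 2*(0)*conj(0) + 2*(1)*conj(-1) + 2*(sqrt(3))*conj(sqrt(3)) + 6*(0)*conj(0) + 6*(0)*conj(0)]
      = (1/24)[(8) + (8) + (6) + (-2) + (0) + (-2) + (6) + (0) + (0)] = 24/24 = 1
Hence the multiplicities are chi_7: 1, chi_9: 1. Dimension check: dim(chi_6)*dim(chi_9) = 2*2 = 4 and sum (mult * dim) = 1*2 + 1*2 = 4.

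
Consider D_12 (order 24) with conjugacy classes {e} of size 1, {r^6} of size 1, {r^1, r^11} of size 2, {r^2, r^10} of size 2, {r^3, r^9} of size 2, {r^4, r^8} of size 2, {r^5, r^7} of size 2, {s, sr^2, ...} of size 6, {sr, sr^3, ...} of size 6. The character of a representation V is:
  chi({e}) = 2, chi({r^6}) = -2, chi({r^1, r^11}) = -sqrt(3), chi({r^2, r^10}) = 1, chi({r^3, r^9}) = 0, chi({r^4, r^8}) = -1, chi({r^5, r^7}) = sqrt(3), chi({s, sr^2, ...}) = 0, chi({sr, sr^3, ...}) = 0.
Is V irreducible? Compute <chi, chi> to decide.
Irreducible: <chi, chi> = 1.

Explanation: <chi, chi> = (1/|G|) sum_C |C| * |chi(C)|^2 = (1/24)[1*|2|^2 + 1*|-2|^2 + 2*|-sqrt(3)|^2 + 2*|1|^2 + 2*|0|^2 + 2*|-1|^2 + 2*|sqrt(3)|^2 + 6*|0|^2 + 6*|0|^2]
  = (1/24)[(4) + (4) + (6) + (2) + (0) + (2) + (6) + (0) + (0)] = 24/24 = 1.
A character is irreducible iff <chi, chi> = 1, so this representation is irreducible.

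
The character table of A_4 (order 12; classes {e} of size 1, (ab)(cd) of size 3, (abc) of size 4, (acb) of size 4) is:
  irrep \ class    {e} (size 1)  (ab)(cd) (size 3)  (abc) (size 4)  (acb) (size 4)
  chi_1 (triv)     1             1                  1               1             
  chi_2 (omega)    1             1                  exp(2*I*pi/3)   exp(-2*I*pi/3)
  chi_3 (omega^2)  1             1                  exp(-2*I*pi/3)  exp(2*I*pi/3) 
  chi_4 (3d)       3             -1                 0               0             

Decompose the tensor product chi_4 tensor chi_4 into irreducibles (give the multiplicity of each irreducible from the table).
chi_4 tensor chi_4 = chi_1 + chi_2 + chi_3 + 2*chi_4 (all other irreducibles have multiplicity 0).

Argument: The character of a tensor product is the pointwise product (chi_4 * chi_4)(C) = chi_4(C) * chi_4(C):
  {e}: (3)*(3), (ab)(cd): (-1)*(-1), (abc): (0)*(0), (acb): (0)*(0)
so (chi_4 * chi_4) takes values
  {e} -> 9, (ab)(cd) -> 1, (abc) -> 0, (acb) -> 0.
Now take the inner product of this character with each irreducible chi from the table, <chi_4*chi_4, chi> = (1/12) sum_C |C| (chi_4*chi_4)(C) conj(chi(C)):
  <chi_4*chi_4, chi_1> = (1/12)[1*(9)*conj(1) + 3*(1)*conj(1) + 4*(0)*conj(1) + 4*(0)*conj(1)]
      = (1/12)[(9) + (3) + (0) + (0)] = 12/12 = 1
  <chi_4*chi_4, chi_2> = (1/12)[1*(9)*conj(1) + 3*(1)*conj(1) + 4*(0)*conj(exp(2*I*pi/3)) + 4*(0)*conj(exp(-2*I*pi/3))]
      = (1/12)[(9) + (3) + (0) + (0)] = 12/12 = 1
  <chi_4*chi_4, chi_3> = (1/12)[1*(9)*conj(1) + 3*(1)*conj(1) + 4*(0)*conj(exp(-2*I*pi/3)) + 4*(0)*conj(exp(2*I*pi/3))]
      = (1/12)[(9) + (3) + (0) + (0)] = 12/12 = 1
  <chi_4*chi_4, chi_4> = (1/12)[1*(9)*conj(3) + 3*(1)*conj(-1) + 4*(0)*conj(0) + 4*(0)*conj(0)]
      = (1/12)[(27) + (-3) + (0) + (0)] = 24/12 = 2
(Exp terms are combined using exp(i*s)*conj(exp(i*t)) = exp(i*(s-t)), and sums of them are collapsed using the identity that for every m > 1 the m distinct m-th roots of unity sum to 0, e.g. 1 + exp(2*I*pi/3) + exp(-2*I*pi/3) = 0.)
Hence the multiplicities are chi_1: 1, chi_2: 1, chi_3: 1, chi_4: 2. Dimension check: dim(chi_4)*dim(chi_4) = 3*3 = 9 and sum (mult * dim) = 1*1 + 1*1 + 1*1 + 2*3 = 9.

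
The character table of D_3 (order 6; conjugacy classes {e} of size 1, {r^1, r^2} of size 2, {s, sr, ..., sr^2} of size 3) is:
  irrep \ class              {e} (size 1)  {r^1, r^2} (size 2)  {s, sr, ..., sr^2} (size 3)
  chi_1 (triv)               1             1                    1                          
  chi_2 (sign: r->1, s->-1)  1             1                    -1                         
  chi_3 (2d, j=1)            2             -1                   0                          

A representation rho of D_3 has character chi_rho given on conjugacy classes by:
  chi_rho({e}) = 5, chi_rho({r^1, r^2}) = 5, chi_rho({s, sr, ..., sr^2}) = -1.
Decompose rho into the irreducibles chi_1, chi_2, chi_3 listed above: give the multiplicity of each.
Multiplicities: chi_1: 2, chi_2: 3, chi_3: 0.

Solution. Use <chi_rho, chi> = (1/|G|) sum_C |C| * chi_rho(C) * conj(chi(C)) with |G| = 6 for each irreducible chi in the table:
  <chi_rho, chi_1> = (1/6)[1*(5)*conj(1) + 2*(5)*conj(1) + 3*(-1)*conj(1)]
      = (1/6)[(5) + (10) + (-3)] = 12/6 = 2
  <chi_rho, chi_2> = (1/6)[1*(5)*conj(1) + 2*(5)*conj(1) + 3*(-1)*conj(-1)]
      = (1/6)[(5) + (10) + (3)] = 18/6 = 3
  <chi_rho, chi_3> = (1/6)[1*(5)*conj(2) + 2*(5)*conj(-1) + 3*(-1)*conj(0)]
      = (1/6)[(10) + (-10) + (0)] = 0/6 = 0
Dimension check: dim(rho) = sum (mult * dim) = 2*1 + 3*1 + 0*2 = 5 = chi_rho(e) = 5.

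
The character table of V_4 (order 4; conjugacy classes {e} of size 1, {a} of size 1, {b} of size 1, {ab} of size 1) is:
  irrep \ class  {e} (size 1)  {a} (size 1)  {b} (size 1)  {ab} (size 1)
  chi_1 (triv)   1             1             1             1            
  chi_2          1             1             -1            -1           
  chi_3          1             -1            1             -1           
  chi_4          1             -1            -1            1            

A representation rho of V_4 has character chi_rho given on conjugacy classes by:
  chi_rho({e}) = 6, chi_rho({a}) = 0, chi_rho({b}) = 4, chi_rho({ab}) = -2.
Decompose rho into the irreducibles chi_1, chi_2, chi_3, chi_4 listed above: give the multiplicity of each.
Multiplicities: chi_1: 2, chi_2: 1, chi_3: 3, chi_4: 0.

Details: Use <chi_rho, chi> = (1/|G|) sum_C |C| * chi_rho(C) * conj(chi(C)) with |G| = 4 for each irreducible chi in the table:
  <chi_rho, chi_1> = (1/4)[1*(6)*conj(1) + 1*(0)*conj(1) + 1*(4)*conj(1) + 1*(-2)*conj(1)]
      = (1/4)[(6) + (0) + (4) + (-2)] = 8/4 = 2
  <chi_rho, chi_2> = (1/4)[1*(6)*conj(1) + 1*(0)*conj(1) + 1*(4)*conj(-1) + 1*(-2)*conj(-1)]
      = (1/4)[(6) + (0) + (-4) + (2)] = 4/4 = 1
  <chi_rho, chi_3> = (1/4)[1*(6)*conj(1) + 1*(0)*conj(-1) + 1*(4)*conj(1) + 1*(-2)*conj(-1)]
      = (1/4)[(6) + (0) + (4) + (2)] = 12/4 = 3
  <chi_rho, chi_4> = (1/4)[1*(6)*conj(1) + 1*(0)*conj(-1) + 1*(4)*conj(-1) + 1*(-2)*conj(1)]
      = (1/4)[(6) + (0) + (-4) + (-2)] = 0/4 = 0
Dimension check: dim(rho) = sum (mult * dim) = 2*1 + 1*1 + 3*1 + 0*1 = 6 = chi_rho(e) = 6.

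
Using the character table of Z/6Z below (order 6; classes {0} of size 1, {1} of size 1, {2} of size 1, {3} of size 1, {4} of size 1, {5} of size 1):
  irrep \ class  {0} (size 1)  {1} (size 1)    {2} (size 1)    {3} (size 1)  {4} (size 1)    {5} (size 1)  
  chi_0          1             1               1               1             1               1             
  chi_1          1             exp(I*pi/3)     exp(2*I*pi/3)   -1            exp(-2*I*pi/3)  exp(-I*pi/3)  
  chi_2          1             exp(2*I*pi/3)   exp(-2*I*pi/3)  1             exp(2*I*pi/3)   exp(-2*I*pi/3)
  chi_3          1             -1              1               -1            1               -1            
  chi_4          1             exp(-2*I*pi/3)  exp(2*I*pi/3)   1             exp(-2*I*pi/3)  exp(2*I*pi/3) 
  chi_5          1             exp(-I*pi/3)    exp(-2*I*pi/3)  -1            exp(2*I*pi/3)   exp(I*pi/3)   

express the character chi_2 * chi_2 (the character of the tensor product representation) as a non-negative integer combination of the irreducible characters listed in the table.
chi_2 tensor chi_2 = chi_4 (all other irreducibles have multiplicity 0).

Derivation: The character of a tensor product is the pointwise product (chi_2 * chi_2)(C) = chi_2(C) * chi_2(C):
  {0}: (1)*(1), {1}: (exp(2*I*pi/3))*(exp(2*I*pi/3)), {2}: (exp(-2*I*pi/3))*(exp(-2*I*pi/3)), {3}: (1)*(1), {4}: (exp(2*I*pi/3))*(exp(2*I*pi/3)), {5}: (exp(-2*I*pi/3))*(exp(-2*I*pi/3))
so (chi_2 * chi_2) takes values
  {0} -> 1, {1} -> exp(-2*I*pi/3), {2} -> exp(2*I*pi/3), {3} -> 1, {4} -> exp(-2*I*pi/3), {5} -> exp(2*I*pi/3).
Now take the inner product of this character with each irreducible chi from the table, <chi_2*chi_2, chi> = (1/6) sum_C |C| (chi_2*chi_2)(C) conj(chi(C)):
  <chi_2*chi_2, chi_0> = (1/6)[1*(1)*conj(1) + 1*(exp(-2*I*pi/3))*conj(1) + 1*(exp(2*I*pi/3))*conj(1) + 1*(1)*conj(1) + 1*(exp(-2*I*pi/3))*conj(1) + 1*(exp(2*I*pi/3))*conj(1)]
      = (1/6)[(1) + (exp(-2*I*pi/3)) + (exp(2*I*pi/3)) + (1) + (exp(-2*I*pi/3)) + (exp(2*I*pi/3))] = 0/6 = 0
  <chi_2*chi_2, chi_1> = (1/6)[1*(1)*conj(1) + 1*(exp(-2*I*pi/3))*conj(exp(I*pi/3)) + 1*(exp(2*I*pi/3))*conj(exp(2*I*pi/3)) + 1*(1)*conj(-1) + 1*(exp(-2*I*pi/3))*conj(exp(-2*I*pi/3)) + 1*(exp(2*I*pi/3))*conj(exp(-I*pi/3))]
      = (1/6)[(1) + (-1) + (1) + (-1) + (1) + (-1)] = 0/6 = 0
  <chi_2*chi_2, chi_2> = (1/6)[1*(1)*conj(1) + 1*(exp(-2*I*pi/3))*conj(exp(2*I*pi/3)) + 1*(exp(2*I*pi/3))*conj(exp(-2*I*pi/3)) + 1*(1)*conj(1) + 1*(exp(-2*I*pi/3))*conj(exp(2*I*pi/3)) + 1*(exp(2*I*pi/3))*conj(exp(-2*I*pi/3))]
      = (1/6)[(1) + (exp(2*I*pi/3)) + (exp(-2*I*pi/3)) + (1) + (exp(2*I*pi/3)) + (exp(-2*I*pi/3))] = 0/6 = 0
  <chi_2*chi_2, chi_3> = (1/6)[1*(1)*conj(1) + 1*(exp(-2*I*pi/3))*conj(-1) + 1*(exp(2*I*pi/3))*conj(1) + 1*(1)*conj(-1) + 1*(exp(-2*I*pi/3))*conj(1) + 1*(exp(2*I*pi/3))*conj(-1)]
      = (1/6)[(1) + (-exp(-2*I*pi/3)) + (exp(2*I*pi/3)) + (-1) + (exp(-2*I*pi/3)) + (-exp(2*I*pi/3))] = 0/6 = 0
  <chi_2*chi_2, chi_4> = (1/6)[1*(1)*conj(1) + 1*(exp(-2*I*pi/3))*conj(exp(-2*I*pi/3)) + 1*(exp(2*I*pi/3))*conj(exp(2*I*pi/3)) + 1*(1)*conj(1) + 1*(exp(-2*I*pi/3))*conj(exp(-2*I*pi/3)) + 1*(exp(2*I*pi/3))*conj(exp(2*I*pi/3))]
      = (1/6)[(1) + (1) + (1) + (1) + (1) + (1)] = 6/6 = 1
  <chi_2*chi_2, chi_5> = (1/6)[1*(1)*conj(1) + 1*(exp(-2*I*pi/3))*conj(exp(-I*pi/3)) + 1*(exp(2*I*pi/3))*conj(exp(-2*I*pi/3)) + 1*(1)*conj(-1) + 1*(exp(-2*I*pi/3))*conj(exp(2*I*pi/3)) + 1*(exp(2*I*pi/3))*conj(exp(I*pi/3))]
      = (1/6)[(1) + (exp(-I*pi/3)) + (exp(-2*I*pi/3)) + (-1) + (exp(2*I*pi/3)) + (exp(I*pi/3))] = 0/6 = 0
(Exp terms are combined using exp(i*s)*conj(exp(i*t)) = exp(i*(s-t)), and sums of them are collapsed using the identity that for every m > 1 the m distinct m-th roots of unity sum to 0, e.g. 1 + exp(2*I*pi/3) + exp(-2*I*pi/3) = 0.)
Hence the multiplicities are chi_4: 1. Dimension check: dim(chi_2)*dim(chi_2) = 1*1 = 1 and sum (mult * dim) = 1*1 = 1.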